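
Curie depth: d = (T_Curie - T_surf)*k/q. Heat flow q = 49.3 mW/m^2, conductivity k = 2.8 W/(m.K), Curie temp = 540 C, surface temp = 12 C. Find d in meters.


T_Curie - T_surf = 540 - 12 = 528 C
Convert q to W/m^2: 49.3 mW/m^2 = 0.0493 W/m^2
d = 528 * 2.8 / 0.0493 = 29987.83 m

29987.83


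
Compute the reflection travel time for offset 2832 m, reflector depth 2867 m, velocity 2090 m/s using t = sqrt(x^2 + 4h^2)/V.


x^2 + 4h^2 = 2832^2 + 4*2867^2 = 8020224 + 32878756 = 40898980
sqrt(40898980) = 6395.231
t = 6395.231 / 2090 = 3.0599 s

3.0599


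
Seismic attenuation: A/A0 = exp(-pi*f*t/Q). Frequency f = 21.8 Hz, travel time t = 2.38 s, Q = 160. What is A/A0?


pi*f*t/Q = pi*21.8*2.38/160 = 1.01874
A/A0 = exp(-1.01874) = 0.36105

0.36105


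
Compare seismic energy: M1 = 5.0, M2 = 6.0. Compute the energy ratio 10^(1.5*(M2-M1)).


M2 - M1 = 6.0 - 5.0 = 1.0
1.5 * 1.0 = 1.5
ratio = 10^1.5 = 31.62

31.62


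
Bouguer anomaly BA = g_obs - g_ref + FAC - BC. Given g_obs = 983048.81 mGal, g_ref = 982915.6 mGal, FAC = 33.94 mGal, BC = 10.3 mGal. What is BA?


BA = g_obs - g_ref + FAC - BC
= 983048.81 - 982915.6 + 33.94 - 10.3
= 156.85 mGal

156.85


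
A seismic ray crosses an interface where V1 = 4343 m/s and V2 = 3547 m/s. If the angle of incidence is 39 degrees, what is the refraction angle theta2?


sin(theta1) = sin(39 deg) = 0.62932
sin(theta2) = V2/V1 * sin(theta1) = 3547/4343 * 0.62932 = 0.513976
theta2 = arcsin(0.513976) = 30.9291 degrees

30.9291


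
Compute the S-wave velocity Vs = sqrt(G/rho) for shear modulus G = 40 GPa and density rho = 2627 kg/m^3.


Convert G to Pa: G = 40e9 Pa
Compute G/rho = 40e9 / 2627 = 15226494.0997
Vs = sqrt(15226494.0997) = 3902.11 m/s

3902.11


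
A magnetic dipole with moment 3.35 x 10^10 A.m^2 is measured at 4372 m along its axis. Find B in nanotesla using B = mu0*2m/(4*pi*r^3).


m = 3.35 x 10^10 = 33500000000 A.m^2
2m = 67000000000 A.m^2
r^3 = 4372^3 = 83568086848
B = (4pi*10^-7) * 67000000000 / (4*pi * 83568086848) * 1e9
= 84194.683116 / 1050147550864.92 * 1e9
= 80.1741 nT

80.1741


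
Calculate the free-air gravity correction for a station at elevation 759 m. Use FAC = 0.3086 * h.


FAC = 0.3086 * h
= 0.3086 * 759
= 234.2274 mGal

234.2274


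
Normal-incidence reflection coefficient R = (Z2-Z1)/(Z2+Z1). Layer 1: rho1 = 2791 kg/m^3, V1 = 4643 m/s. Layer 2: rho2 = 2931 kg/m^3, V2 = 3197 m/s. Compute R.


Z1 = 2791 * 4643 = 12958613
Z2 = 2931 * 3197 = 9370407
R = (9370407 - 12958613) / (9370407 + 12958613) = -3588206 / 22329020 = -0.1607

-0.1607


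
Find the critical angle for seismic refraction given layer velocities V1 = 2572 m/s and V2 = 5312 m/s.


V1/V2 = 2572/5312 = 0.484187
theta_c = arcsin(0.484187) = 28.9592 degrees

28.9592


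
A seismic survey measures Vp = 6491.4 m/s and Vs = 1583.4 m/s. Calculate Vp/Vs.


Vp/Vs = 6491.4 / 1583.4
= 4.0997

4.0997


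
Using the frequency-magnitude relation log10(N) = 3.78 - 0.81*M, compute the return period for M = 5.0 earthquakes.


log10(N) = 3.78 - 0.81*5.0 = -0.27
N = 10^-0.27 = 0.537032
T = 1/N = 1/0.537032 = 1.8621 years

1.8621


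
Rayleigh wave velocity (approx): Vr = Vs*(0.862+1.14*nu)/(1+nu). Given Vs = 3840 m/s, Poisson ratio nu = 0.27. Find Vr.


Numerator factor = 0.862 + 1.14*0.27 = 1.1698
Denominator = 1 + 0.27 = 1.27
Vr = 3840 * 1.1698 / 1.27 = 3537.03 m/s

3537.03


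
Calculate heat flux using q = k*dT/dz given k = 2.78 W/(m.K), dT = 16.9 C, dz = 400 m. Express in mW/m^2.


q = k * dT / dz * 1000
= 2.78 * 16.9 / 400 * 1000
= 0.117455 * 1000
= 117.455 mW/m^2

117.455


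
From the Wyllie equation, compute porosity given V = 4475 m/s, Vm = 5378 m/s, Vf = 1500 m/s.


1/V - 1/Vm = 1/4475 - 1/5378 = 3.752e-05
1/Vf - 1/Vm = 1/1500 - 1/5378 = 0.00048072
phi = 3.752e-05 / 0.00048072 = 0.0781

0.0781


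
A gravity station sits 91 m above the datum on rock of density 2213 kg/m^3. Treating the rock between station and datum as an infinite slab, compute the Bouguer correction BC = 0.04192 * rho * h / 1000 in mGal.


BC = 0.04192 * rho * h / 1000
= 0.04192 * 2213 * 91 / 1000
= 8.442 mGal

8.442


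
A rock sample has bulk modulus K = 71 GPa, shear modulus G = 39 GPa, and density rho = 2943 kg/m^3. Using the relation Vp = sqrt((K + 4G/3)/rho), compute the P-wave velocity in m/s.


First compute the effective modulus:
K + 4G/3 = 71e9 + 4*39e9/3 = 123000000000.0 Pa
Then divide by density:
123000000000.0 / 2943 = 41794087.6656 Pa/(kg/m^3)
Take the square root:
Vp = sqrt(41794087.6656) = 6464.83 m/s

6464.83


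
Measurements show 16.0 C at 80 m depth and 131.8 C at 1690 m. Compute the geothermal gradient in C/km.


dT = 131.8 - 16.0 = 115.8 C
dz = 1690 - 80 = 1610 m
gradient = dT/dz * 1000 = 115.8/1610 * 1000 = 71.9255 C/km

71.9255


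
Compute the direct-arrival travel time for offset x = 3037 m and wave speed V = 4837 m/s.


t = x / V
= 3037 / 4837
= 0.6279 s

0.6279


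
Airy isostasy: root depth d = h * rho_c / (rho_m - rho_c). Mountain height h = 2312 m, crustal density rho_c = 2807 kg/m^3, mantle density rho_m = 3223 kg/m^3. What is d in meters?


rho_m - rho_c = 3223 - 2807 = 416
d = 2312 * 2807 / 416
= 6489784 / 416
= 15600.44 m

15600.44


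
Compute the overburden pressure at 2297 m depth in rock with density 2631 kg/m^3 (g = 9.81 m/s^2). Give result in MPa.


P = rho * g * z / 1e6
= 2631 * 9.81 * 2297 / 1e6
= 59285822.67 / 1e6
= 59.2858 MPa

59.2858


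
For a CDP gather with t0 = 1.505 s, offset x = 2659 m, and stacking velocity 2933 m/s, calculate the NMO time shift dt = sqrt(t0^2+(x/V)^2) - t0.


x/Vnmo = 2659/2933 = 0.90658
(x/Vnmo)^2 = 0.821888
t0^2 = 2.265025
sqrt(2.265025 + 0.821888) = 1.756961
dt = 1.756961 - 1.505 = 0.251961

0.251961


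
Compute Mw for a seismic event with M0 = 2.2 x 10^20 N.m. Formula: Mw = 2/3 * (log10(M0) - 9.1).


log10(M0) = log10(2.2 x 10^20) = 20.3424
Mw = 2/3 * (20.3424 - 9.1)
= 2/3 * 11.2424
= 7.49

7.49


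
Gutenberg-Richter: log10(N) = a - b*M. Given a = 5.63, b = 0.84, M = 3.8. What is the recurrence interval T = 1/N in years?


log10(N) = 5.63 - 0.84*3.8 = 2.438
N = 10^2.438 = 274.157417
T = 1/N = 1/274.157417 = 0.0036 years

0.0036


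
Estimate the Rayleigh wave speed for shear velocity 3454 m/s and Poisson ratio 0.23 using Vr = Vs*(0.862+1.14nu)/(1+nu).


Numerator factor = 0.862 + 1.14*0.23 = 1.1242
Denominator = 1 + 0.23 = 1.23
Vr = 3454 * 1.1242 / 1.23 = 3156.9 m/s

3156.9


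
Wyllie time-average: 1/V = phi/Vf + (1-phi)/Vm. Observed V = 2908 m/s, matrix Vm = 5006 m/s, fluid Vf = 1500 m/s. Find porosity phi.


1/V - 1/Vm = 1/2908 - 1/5006 = 0.00014412
1/Vf - 1/Vm = 1/1500 - 1/5006 = 0.00046691
phi = 0.00014412 / 0.00046691 = 0.3087

0.3087


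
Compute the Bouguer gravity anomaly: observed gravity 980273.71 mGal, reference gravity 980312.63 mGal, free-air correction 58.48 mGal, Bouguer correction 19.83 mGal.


BA = g_obs - g_ref + FAC - BC
= 980273.71 - 980312.63 + 58.48 - 19.83
= -0.27 mGal

-0.27


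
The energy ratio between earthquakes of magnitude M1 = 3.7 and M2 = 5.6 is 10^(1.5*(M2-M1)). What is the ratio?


M2 - M1 = 5.6 - 3.7 = 1.9
1.5 * 1.9 = 2.85
ratio = 10^2.85 = 707.95

707.95


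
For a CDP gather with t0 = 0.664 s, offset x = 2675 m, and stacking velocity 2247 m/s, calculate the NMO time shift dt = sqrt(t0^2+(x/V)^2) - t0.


x/Vnmo = 2675/2247 = 1.190476
(x/Vnmo)^2 = 1.417234
t0^2 = 0.440896
sqrt(0.440896 + 1.417234) = 1.363132
dt = 1.363132 - 0.664 = 0.699132

0.699132


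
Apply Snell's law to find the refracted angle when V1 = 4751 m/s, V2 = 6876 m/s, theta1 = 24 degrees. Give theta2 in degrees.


sin(theta1) = sin(24 deg) = 0.406737
sin(theta2) = V2/V1 * sin(theta1) = 6876/4751 * 0.406737 = 0.588659
theta2 = arcsin(0.588659) = 36.0619 degrees

36.0619


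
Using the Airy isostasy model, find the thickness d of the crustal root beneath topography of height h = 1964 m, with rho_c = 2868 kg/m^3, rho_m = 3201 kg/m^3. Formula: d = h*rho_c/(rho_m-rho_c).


rho_m - rho_c = 3201 - 2868 = 333
d = 1964 * 2868 / 333
= 5632752 / 333
= 16915.17 m

16915.17


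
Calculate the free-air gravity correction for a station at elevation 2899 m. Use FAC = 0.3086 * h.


FAC = 0.3086 * h
= 0.3086 * 2899
= 894.6314 mGal

894.6314


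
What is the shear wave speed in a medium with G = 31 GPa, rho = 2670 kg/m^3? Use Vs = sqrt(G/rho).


Convert G to Pa: G = 31e9 Pa
Compute G/rho = 31e9 / 2670 = 11610486.8914
Vs = sqrt(11610486.8914) = 3407.42 m/s

3407.42


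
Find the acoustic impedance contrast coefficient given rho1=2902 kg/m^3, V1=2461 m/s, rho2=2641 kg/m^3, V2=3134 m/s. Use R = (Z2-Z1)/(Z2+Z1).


Z1 = 2902 * 2461 = 7141822
Z2 = 2641 * 3134 = 8276894
R = (8276894 - 7141822) / (8276894 + 7141822) = 1135072 / 15418716 = 0.0736

0.0736


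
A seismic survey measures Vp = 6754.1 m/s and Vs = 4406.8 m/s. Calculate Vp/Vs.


Vp/Vs = 6754.1 / 4406.8
= 1.5327

1.5327


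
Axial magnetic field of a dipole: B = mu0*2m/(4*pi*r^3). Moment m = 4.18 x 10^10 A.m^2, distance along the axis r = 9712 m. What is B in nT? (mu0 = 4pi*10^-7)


m = 4.18 x 10^10 = 41800000000 A.m^2
2m = 83600000000 A.m^2
r^3 = 9712^3 = 916064432128
B = (4pi*10^-7) * 83600000000 / (4*pi * 916064432128) * 1e9
= 105054.858336 / 11511605160752.92 * 1e9
= 9.126 nT

9.126


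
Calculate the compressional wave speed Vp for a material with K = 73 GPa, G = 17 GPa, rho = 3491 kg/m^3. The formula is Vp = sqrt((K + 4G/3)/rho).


First compute the effective modulus:
K + 4G/3 = 73e9 + 4*17e9/3 = 95666666666.67 Pa
Then divide by density:
95666666666.67 / 3491 = 27403800.2483 Pa/(kg/m^3)
Take the square root:
Vp = sqrt(27403800.2483) = 5234.86 m/s

5234.86


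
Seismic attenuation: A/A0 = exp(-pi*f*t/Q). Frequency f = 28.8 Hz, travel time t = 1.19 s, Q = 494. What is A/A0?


pi*f*t/Q = pi*28.8*1.19/494 = 0.217953
A/A0 = exp(-0.217953) = 0.804163

0.804163


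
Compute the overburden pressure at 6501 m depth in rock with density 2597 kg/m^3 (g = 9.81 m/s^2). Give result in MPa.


P = rho * g * z / 1e6
= 2597 * 9.81 * 6501 / 1e6
= 165623181.57 / 1e6
= 165.6232 MPa

165.6232


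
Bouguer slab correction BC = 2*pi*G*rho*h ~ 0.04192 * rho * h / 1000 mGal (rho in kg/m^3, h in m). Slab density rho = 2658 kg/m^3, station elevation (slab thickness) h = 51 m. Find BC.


BC = 0.04192 * rho * h / 1000
= 0.04192 * 2658 * 51 / 1000
= 5.6826 mGal

5.6826


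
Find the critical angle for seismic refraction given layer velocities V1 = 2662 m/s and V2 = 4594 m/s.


V1/V2 = 2662/4594 = 0.579451
theta_c = arcsin(0.579451) = 35.412 degrees

35.412


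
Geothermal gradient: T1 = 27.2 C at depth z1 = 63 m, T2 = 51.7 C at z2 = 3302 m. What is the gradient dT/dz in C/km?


dT = 51.7 - 27.2 = 24.5 C
dz = 3302 - 63 = 3239 m
gradient = dT/dz * 1000 = 24.5/3239 * 1000 = 7.5641 C/km

7.5641


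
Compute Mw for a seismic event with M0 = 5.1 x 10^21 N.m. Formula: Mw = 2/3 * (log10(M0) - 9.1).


log10(M0) = log10(5.1 x 10^21) = 21.7076
Mw = 2/3 * (21.7076 - 9.1)
= 2/3 * 12.6076
= 8.41

8.41


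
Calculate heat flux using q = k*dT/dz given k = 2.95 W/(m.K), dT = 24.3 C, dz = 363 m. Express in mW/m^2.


q = k * dT / dz * 1000
= 2.95 * 24.3 / 363 * 1000
= 0.197479 * 1000
= 197.4793 mW/m^2

197.4793


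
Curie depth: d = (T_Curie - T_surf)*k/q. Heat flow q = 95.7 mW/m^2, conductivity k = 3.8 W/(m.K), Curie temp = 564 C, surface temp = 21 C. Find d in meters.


T_Curie - T_surf = 564 - 21 = 543 C
Convert q to W/m^2: 95.7 mW/m^2 = 0.0957 W/m^2
d = 543 * 3.8 / 0.0957 = 21561.13 m

21561.13


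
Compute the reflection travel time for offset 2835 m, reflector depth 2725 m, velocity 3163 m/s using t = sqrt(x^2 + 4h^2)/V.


x^2 + 4h^2 = 2835^2 + 4*2725^2 = 8037225 + 29702500 = 37739725
sqrt(37739725) = 6143.2666
t = 6143.2666 / 3163 = 1.9422 s

1.9422


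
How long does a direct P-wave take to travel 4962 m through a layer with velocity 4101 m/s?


t = x / V
= 4962 / 4101
= 1.2099 s

1.2099


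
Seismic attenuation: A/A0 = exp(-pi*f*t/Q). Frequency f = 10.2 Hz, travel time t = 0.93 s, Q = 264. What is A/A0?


pi*f*t/Q = pi*10.2*0.93/264 = 0.112883
A/A0 = exp(-0.112883) = 0.893255

0.893255


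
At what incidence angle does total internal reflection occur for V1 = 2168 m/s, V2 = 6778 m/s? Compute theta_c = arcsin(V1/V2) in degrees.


V1/V2 = 2168/6778 = 0.319858
theta_c = arcsin(0.319858) = 18.6544 degrees

18.6544


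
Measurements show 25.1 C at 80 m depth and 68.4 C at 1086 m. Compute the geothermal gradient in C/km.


dT = 68.4 - 25.1 = 43.3 C
dz = 1086 - 80 = 1006 m
gradient = dT/dz * 1000 = 43.3/1006 * 1000 = 43.0417 C/km

43.0417


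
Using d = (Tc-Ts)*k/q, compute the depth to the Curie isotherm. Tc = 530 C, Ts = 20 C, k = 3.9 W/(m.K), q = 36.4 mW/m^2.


T_Curie - T_surf = 530 - 20 = 510 C
Convert q to W/m^2: 36.4 mW/m^2 = 0.0364 W/m^2
d = 510 * 3.9 / 0.0364 = 54642.86 m

54642.86


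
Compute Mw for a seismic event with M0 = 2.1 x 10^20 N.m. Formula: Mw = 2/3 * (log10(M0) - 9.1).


log10(M0) = log10(2.1 x 10^20) = 20.3222
Mw = 2/3 * (20.3222 - 9.1)
= 2/3 * 11.2222
= 7.48

7.48


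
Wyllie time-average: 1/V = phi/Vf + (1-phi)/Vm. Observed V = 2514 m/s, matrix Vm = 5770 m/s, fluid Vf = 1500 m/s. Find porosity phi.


1/V - 1/Vm = 1/2514 - 1/5770 = 0.00022446
1/Vf - 1/Vm = 1/1500 - 1/5770 = 0.00049336
phi = 0.00022446 / 0.00049336 = 0.455

0.455


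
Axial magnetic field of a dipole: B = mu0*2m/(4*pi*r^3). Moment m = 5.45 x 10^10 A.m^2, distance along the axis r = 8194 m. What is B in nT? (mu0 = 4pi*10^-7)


m = 5.45 x 10^10 = 54500000000 A.m^2
2m = 109000000000 A.m^2
r^3 = 8194^3 = 550158565384
B = (4pi*10^-7) * 109000000000 / (4*pi * 550158565384) * 1e9
= 136973.439697 / 6913496429279.5 * 1e9
= 19.8125 nT

19.8125


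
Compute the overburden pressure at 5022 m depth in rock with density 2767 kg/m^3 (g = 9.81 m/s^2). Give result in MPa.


P = rho * g * z / 1e6
= 2767 * 9.81 * 5022 / 1e6
= 136318523.94 / 1e6
= 136.3185 MPa

136.3185


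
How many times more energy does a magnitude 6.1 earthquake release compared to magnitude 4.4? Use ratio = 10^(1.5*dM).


M2 - M1 = 6.1 - 4.4 = 1.7
1.5 * 1.7 = 2.55
ratio = 10^2.55 = 354.81

354.81


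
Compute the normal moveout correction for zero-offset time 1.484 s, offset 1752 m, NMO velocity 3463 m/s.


x/Vnmo = 1752/3463 = 0.50592
(x/Vnmo)^2 = 0.255955
t0^2 = 2.202256
sqrt(2.202256 + 0.255955) = 1.567868
dt = 1.567868 - 1.484 = 0.083868

0.083868


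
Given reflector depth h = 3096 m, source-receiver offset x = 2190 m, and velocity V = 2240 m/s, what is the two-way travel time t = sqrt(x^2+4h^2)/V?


x^2 + 4h^2 = 2190^2 + 4*3096^2 = 4796100 + 38340864 = 43136964
sqrt(43136964) = 6567.8736
t = 6567.8736 / 2240 = 2.9321 s

2.9321


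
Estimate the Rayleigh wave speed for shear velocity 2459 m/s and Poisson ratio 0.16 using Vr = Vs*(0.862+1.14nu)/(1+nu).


Numerator factor = 0.862 + 1.14*0.16 = 1.0444
Denominator = 1 + 0.16 = 1.16
Vr = 2459 * 1.0444 / 1.16 = 2213.95 m/s

2213.95


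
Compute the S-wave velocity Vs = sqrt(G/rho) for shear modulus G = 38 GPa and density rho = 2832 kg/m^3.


Convert G to Pa: G = 38e9 Pa
Compute G/rho = 38e9 / 2832 = 13418079.096
Vs = sqrt(13418079.096) = 3663.07 m/s

3663.07


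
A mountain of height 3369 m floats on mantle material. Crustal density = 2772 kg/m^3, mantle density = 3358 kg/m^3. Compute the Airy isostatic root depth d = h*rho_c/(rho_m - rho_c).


rho_m - rho_c = 3358 - 2772 = 586
d = 3369 * 2772 / 586
= 9338868 / 586
= 15936.63 m

15936.63


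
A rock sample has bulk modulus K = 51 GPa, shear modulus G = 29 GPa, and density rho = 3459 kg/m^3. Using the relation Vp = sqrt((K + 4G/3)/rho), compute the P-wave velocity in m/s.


First compute the effective modulus:
K + 4G/3 = 51e9 + 4*29e9/3 = 89666666666.67 Pa
Then divide by density:
89666666666.67 / 3459 = 25922713.6937 Pa/(kg/m^3)
Take the square root:
Vp = sqrt(25922713.6937) = 5091.44 m/s

5091.44


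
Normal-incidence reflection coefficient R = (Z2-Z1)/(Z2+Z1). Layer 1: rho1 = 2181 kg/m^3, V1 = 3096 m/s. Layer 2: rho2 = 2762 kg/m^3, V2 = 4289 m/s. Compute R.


Z1 = 2181 * 3096 = 6752376
Z2 = 2762 * 4289 = 11846218
R = (11846218 - 6752376) / (11846218 + 6752376) = 5093842 / 18598594 = 0.2739

0.2739


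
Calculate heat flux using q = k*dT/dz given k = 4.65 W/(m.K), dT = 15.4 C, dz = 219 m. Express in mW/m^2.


q = k * dT / dz * 1000
= 4.65 * 15.4 / 219 * 1000
= 0.326986 * 1000
= 326.9863 mW/m^2

326.9863


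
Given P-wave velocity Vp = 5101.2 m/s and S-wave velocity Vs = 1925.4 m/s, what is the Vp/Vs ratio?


Vp/Vs = 5101.2 / 1925.4
= 2.6494

2.6494


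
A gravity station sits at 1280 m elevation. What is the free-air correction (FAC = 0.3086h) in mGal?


FAC = 0.3086 * h
= 0.3086 * 1280
= 395.008 mGal

395.008


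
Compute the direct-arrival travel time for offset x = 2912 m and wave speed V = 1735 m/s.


t = x / V
= 2912 / 1735
= 1.6784 s

1.6784


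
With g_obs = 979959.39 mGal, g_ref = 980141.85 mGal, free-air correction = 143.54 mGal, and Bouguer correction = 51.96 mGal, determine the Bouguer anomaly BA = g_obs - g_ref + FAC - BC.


BA = g_obs - g_ref + FAC - BC
= 979959.39 - 980141.85 + 143.54 - 51.96
= -90.88 mGal

-90.88


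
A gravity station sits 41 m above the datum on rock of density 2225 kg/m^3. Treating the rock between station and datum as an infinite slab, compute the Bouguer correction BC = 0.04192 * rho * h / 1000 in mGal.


BC = 0.04192 * rho * h / 1000
= 0.04192 * 2225 * 41 / 1000
= 3.8242 mGal

3.8242


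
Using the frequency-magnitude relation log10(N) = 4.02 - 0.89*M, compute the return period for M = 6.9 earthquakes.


log10(N) = 4.02 - 0.89*6.9 = -2.121
N = 10^-2.121 = 0.007568
T = 1/N = 1/0.007568 = 132.1296 years

132.1296


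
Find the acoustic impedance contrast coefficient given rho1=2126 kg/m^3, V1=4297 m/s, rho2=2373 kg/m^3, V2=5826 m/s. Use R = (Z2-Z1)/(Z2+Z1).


Z1 = 2126 * 4297 = 9135422
Z2 = 2373 * 5826 = 13825098
R = (13825098 - 9135422) / (13825098 + 9135422) = 4689676 / 22960520 = 0.2042

0.2042


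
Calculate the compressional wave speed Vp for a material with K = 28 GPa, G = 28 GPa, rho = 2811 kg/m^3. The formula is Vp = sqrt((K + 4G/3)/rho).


First compute the effective modulus:
K + 4G/3 = 28e9 + 4*28e9/3 = 65333333333.33 Pa
Then divide by density:
65333333333.33 / 2811 = 23242025.3765 Pa/(kg/m^3)
Take the square root:
Vp = sqrt(23242025.3765) = 4821.0 m/s

4821.0


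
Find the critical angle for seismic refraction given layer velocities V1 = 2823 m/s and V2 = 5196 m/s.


V1/V2 = 2823/5196 = 0.543303
theta_c = arcsin(0.543303) = 32.9087 degrees

32.9087


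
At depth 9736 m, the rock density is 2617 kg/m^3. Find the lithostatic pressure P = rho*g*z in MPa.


P = rho * g * z / 1e6
= 2617 * 9.81 * 9736 / 1e6
= 249950088.72 / 1e6
= 249.9501 MPa

249.9501


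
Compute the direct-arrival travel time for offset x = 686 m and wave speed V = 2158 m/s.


t = x / V
= 686 / 2158
= 0.3179 s

0.3179


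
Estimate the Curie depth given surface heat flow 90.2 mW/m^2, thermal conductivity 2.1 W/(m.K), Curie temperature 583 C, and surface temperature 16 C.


T_Curie - T_surf = 583 - 16 = 567 C
Convert q to W/m^2: 90.2 mW/m^2 = 0.0902 W/m^2
d = 567 * 2.1 / 0.0902 = 13200.67 m

13200.67


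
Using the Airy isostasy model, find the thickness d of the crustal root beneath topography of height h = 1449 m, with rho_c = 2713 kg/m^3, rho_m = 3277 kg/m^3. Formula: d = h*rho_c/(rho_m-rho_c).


rho_m - rho_c = 3277 - 2713 = 564
d = 1449 * 2713 / 564
= 3931137 / 564
= 6970.1 m

6970.1


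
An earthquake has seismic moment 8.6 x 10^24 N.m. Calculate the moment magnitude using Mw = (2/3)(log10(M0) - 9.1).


log10(M0) = log10(8.6 x 10^24) = 24.9345
Mw = 2/3 * (24.9345 - 9.1)
= 2/3 * 15.8345
= 10.56

10.56


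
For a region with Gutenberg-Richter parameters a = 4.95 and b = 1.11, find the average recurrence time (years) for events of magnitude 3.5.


log10(N) = 4.95 - 1.11*3.5 = 1.065
N = 10^1.065 = 11.614486
T = 1/N = 1/11.614486 = 0.0861 years

0.0861


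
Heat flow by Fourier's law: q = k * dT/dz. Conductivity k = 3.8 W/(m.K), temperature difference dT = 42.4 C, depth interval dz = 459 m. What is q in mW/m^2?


q = k * dT / dz * 1000
= 3.8 * 42.4 / 459 * 1000
= 0.351024 * 1000
= 351.024 mW/m^2

351.024


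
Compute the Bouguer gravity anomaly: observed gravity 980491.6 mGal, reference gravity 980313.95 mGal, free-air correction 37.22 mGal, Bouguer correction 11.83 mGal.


BA = g_obs - g_ref + FAC - BC
= 980491.6 - 980313.95 + 37.22 - 11.83
= 203.04 mGal

203.04


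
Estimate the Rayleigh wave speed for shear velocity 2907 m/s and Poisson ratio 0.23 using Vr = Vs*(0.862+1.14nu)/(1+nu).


Numerator factor = 0.862 + 1.14*0.23 = 1.1242
Denominator = 1 + 0.23 = 1.23
Vr = 2907 * 1.1242 / 1.23 = 2656.95 m/s

2656.95


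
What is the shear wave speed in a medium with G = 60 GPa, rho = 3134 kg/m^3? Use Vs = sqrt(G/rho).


Convert G to Pa: G = 60e9 Pa
Compute G/rho = 60e9 / 3134 = 19144862.7951
Vs = sqrt(19144862.7951) = 4375.48 m/s

4375.48


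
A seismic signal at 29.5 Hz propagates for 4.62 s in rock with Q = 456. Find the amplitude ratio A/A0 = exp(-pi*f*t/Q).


pi*f*t/Q = pi*29.5*4.62/456 = 0.938964
A/A0 = exp(-0.938964) = 0.391033

0.391033


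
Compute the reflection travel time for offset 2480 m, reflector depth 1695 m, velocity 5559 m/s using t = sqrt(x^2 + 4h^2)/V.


x^2 + 4h^2 = 2480^2 + 4*1695^2 = 6150400 + 11492100 = 17642500
sqrt(17642500) = 4200.2976
t = 4200.2976 / 5559 = 0.7556 s

0.7556


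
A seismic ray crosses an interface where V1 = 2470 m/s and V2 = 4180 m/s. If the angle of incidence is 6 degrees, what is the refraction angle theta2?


sin(theta1) = sin(6 deg) = 0.104528
sin(theta2) = V2/V1 * sin(theta1) = 4180/2470 * 0.104528 = 0.176894
theta2 = arcsin(0.176894) = 10.1889 degrees

10.1889


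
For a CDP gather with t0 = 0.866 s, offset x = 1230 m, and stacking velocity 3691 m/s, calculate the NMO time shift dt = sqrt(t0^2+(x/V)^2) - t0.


x/Vnmo = 1230/3691 = 0.333243
(x/Vnmo)^2 = 0.111051
t0^2 = 0.749956
sqrt(0.749956 + 0.111051) = 0.927905
dt = 0.927905 - 0.866 = 0.061905

0.061905


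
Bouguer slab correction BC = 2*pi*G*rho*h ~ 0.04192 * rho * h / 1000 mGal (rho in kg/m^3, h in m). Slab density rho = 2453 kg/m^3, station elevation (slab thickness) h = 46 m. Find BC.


BC = 0.04192 * rho * h / 1000
= 0.04192 * 2453 * 46 / 1000
= 4.7302 mGal

4.7302


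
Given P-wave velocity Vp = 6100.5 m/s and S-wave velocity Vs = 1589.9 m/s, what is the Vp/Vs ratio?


Vp/Vs = 6100.5 / 1589.9
= 3.837

3.837


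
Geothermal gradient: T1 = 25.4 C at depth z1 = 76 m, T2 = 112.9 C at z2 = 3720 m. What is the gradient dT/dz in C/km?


dT = 112.9 - 25.4 = 87.5 C
dz = 3720 - 76 = 3644 m
gradient = dT/dz * 1000 = 87.5/3644 * 1000 = 24.0121 C/km

24.0121


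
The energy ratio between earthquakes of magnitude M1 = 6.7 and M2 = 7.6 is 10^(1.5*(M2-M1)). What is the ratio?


M2 - M1 = 7.6 - 6.7 = 0.9
1.5 * 0.9 = 1.35
ratio = 10^1.35 = 22.39

22.39


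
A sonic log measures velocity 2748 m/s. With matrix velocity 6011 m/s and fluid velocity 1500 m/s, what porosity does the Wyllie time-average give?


1/V - 1/Vm = 1/2748 - 1/6011 = 0.00019754
1/Vf - 1/Vm = 1/1500 - 1/6011 = 0.0005003
phi = 0.00019754 / 0.0005003 = 0.3948

0.3948


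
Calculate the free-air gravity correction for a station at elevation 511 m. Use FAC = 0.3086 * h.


FAC = 0.3086 * h
= 0.3086 * 511
= 157.6946 mGal

157.6946


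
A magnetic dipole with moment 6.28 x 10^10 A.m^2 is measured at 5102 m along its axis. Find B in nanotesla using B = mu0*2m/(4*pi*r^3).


m = 6.28 x 10^10 = 62800000000 A.m^2
2m = 125600000000 A.m^2
r^3 = 5102^3 = 132807121208
B = (4pi*10^-7) * 125600000000 / (4*pi * 132807121208) * 1e9
= 157833.614916 / 1668903505325.85 * 1e9
= 94.5732 nT

94.5732


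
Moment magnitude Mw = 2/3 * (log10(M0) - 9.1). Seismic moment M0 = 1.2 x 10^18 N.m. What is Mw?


log10(M0) = log10(1.2 x 10^18) = 18.0792
Mw = 2/3 * (18.0792 - 9.1)
= 2/3 * 8.9792
= 5.99

5.99


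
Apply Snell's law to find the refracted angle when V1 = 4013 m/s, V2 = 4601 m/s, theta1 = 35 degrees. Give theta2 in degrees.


sin(theta1) = sin(35 deg) = 0.573576
sin(theta2) = V2/V1 * sin(theta1) = 4601/4013 * 0.573576 = 0.657619
theta2 = arcsin(0.657619) = 41.1185 degrees

41.1185


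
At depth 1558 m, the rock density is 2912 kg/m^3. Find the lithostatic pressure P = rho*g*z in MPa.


P = rho * g * z / 1e6
= 2912 * 9.81 * 1558 / 1e6
= 44506949.76 / 1e6
= 44.5069 MPa

44.5069


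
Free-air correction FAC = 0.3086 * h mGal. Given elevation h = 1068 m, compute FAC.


FAC = 0.3086 * h
= 0.3086 * 1068
= 329.5848 mGal

329.5848


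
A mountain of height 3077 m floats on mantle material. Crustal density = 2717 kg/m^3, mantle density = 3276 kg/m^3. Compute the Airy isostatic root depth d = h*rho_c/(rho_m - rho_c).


rho_m - rho_c = 3276 - 2717 = 559
d = 3077 * 2717 / 559
= 8360209 / 559
= 14955.65 m

14955.65


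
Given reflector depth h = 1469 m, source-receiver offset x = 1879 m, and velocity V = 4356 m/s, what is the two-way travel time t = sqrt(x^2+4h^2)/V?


x^2 + 4h^2 = 1879^2 + 4*1469^2 = 3530641 + 8631844 = 12162485
sqrt(12162485) = 3487.4754
t = 3487.4754 / 4356 = 0.8006 s

0.8006


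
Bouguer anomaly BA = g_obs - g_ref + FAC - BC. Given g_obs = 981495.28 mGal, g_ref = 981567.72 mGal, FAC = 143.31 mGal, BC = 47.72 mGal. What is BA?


BA = g_obs - g_ref + FAC - BC
= 981495.28 - 981567.72 + 143.31 - 47.72
= 23.15 mGal

23.15


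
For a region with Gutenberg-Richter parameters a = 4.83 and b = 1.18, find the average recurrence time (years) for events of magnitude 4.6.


log10(N) = 4.83 - 1.18*4.6 = -0.598
N = 10^-0.598 = 0.252348
T = 1/N = 1/0.252348 = 3.9628 years

3.9628


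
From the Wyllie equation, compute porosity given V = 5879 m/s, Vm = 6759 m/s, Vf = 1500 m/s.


1/V - 1/Vm = 1/5879 - 1/6759 = 2.215e-05
1/Vf - 1/Vm = 1/1500 - 1/6759 = 0.00051872
phi = 2.215e-05 / 0.00051872 = 0.0427

0.0427


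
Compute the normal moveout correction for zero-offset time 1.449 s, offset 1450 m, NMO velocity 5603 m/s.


x/Vnmo = 1450/5603 = 0.25879
(x/Vnmo)^2 = 0.066972
t0^2 = 2.099601
sqrt(2.099601 + 0.066972) = 1.471928
dt = 1.471928 - 1.449 = 0.022928

0.022928


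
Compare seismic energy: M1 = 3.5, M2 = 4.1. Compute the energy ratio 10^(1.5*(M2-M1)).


M2 - M1 = 4.1 - 3.5 = 0.6
1.5 * 0.6 = 0.9
ratio = 10^0.9 = 7.94

7.94


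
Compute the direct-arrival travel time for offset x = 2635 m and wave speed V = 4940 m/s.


t = x / V
= 2635 / 4940
= 0.5334 s

0.5334


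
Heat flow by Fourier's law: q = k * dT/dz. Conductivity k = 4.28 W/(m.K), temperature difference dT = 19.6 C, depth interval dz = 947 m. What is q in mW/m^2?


q = k * dT / dz * 1000
= 4.28 * 19.6 / 947 * 1000
= 0.088583 * 1000
= 88.5829 mW/m^2

88.5829


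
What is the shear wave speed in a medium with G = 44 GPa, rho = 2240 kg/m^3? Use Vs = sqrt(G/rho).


Convert G to Pa: G = 44e9 Pa
Compute G/rho = 44e9 / 2240 = 19642857.1429
Vs = sqrt(19642857.1429) = 4432.03 m/s

4432.03


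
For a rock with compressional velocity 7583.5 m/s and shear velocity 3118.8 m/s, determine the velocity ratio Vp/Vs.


Vp/Vs = 7583.5 / 3118.8
= 2.4315

2.4315


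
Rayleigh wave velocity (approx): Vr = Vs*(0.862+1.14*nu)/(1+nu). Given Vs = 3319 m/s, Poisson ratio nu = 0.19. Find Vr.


Numerator factor = 0.862 + 1.14*0.19 = 1.0786
Denominator = 1 + 0.19 = 1.19
Vr = 3319 * 1.0786 / 1.19 = 3008.3 m/s

3008.3


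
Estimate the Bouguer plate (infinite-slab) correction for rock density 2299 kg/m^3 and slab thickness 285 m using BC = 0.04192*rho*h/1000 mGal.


BC = 0.04192 * rho * h / 1000
= 0.04192 * 2299 * 285 / 1000
= 27.4666 mGal

27.4666


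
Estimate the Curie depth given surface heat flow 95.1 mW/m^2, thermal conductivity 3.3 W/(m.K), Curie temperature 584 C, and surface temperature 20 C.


T_Curie - T_surf = 584 - 20 = 564 C
Convert q to W/m^2: 95.1 mW/m^2 = 0.0951 W/m^2
d = 564 * 3.3 / 0.0951 = 19570.98 m

19570.98


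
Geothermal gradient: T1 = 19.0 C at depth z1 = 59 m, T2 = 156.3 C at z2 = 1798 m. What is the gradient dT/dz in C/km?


dT = 156.3 - 19.0 = 137.3 C
dz = 1798 - 59 = 1739 m
gradient = dT/dz * 1000 = 137.3/1739 * 1000 = 78.9534 C/km

78.9534


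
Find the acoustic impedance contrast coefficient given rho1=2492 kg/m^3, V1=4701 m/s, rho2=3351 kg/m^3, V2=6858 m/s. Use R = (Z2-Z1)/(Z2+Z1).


Z1 = 2492 * 4701 = 11714892
Z2 = 3351 * 6858 = 22981158
R = (22981158 - 11714892) / (22981158 + 11714892) = 11266266 / 34696050 = 0.3247

0.3247


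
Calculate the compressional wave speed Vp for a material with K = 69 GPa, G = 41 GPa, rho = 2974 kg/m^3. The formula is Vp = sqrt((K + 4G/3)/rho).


First compute the effective modulus:
K + 4G/3 = 69e9 + 4*41e9/3 = 123666666666.67 Pa
Then divide by density:
123666666666.67 / 2974 = 41582604.7971 Pa/(kg/m^3)
Take the square root:
Vp = sqrt(41582604.7971) = 6448.46 m/s

6448.46


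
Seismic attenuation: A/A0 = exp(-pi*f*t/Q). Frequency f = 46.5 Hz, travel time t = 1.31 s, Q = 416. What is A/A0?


pi*f*t/Q = pi*46.5*1.31/416 = 0.460024
A/A0 = exp(-0.460024) = 0.631268

0.631268


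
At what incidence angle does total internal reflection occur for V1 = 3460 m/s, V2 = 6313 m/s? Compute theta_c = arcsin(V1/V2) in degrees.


V1/V2 = 3460/6313 = 0.548075
theta_c = arcsin(0.548075) = 33.2351 degrees

33.2351


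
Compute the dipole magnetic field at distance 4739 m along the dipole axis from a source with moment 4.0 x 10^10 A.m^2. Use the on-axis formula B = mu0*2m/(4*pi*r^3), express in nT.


m = 4.0 x 10^10 = 40000000000 A.m^2
2m = 80000000000 A.m^2
r^3 = 4739^3 = 106429035419
B = (4pi*10^-7) * 80000000000 / (4*pi * 106429035419) * 1e9
= 100530.964915 / 1337426703203.91 * 1e9
= 75.1675 nT

75.1675


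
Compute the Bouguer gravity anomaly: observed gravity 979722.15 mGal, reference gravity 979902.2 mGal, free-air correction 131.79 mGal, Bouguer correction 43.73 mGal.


BA = g_obs - g_ref + FAC - BC
= 979722.15 - 979902.2 + 131.79 - 43.73
= -91.99 mGal

-91.99


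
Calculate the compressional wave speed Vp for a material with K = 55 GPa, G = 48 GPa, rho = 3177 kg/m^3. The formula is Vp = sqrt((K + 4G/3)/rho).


First compute the effective modulus:
K + 4G/3 = 55e9 + 4*48e9/3 = 119000000000.0 Pa
Then divide by density:
119000000000.0 / 3177 = 37456720.1763 Pa/(kg/m^3)
Take the square root:
Vp = sqrt(37456720.1763) = 6120.19 m/s

6120.19


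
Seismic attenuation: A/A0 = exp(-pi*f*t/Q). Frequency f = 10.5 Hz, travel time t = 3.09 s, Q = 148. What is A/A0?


pi*f*t/Q = pi*10.5*3.09/148 = 0.688709
A/A0 = exp(-0.688709) = 0.502224

0.502224


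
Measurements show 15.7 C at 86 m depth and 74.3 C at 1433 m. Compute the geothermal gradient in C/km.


dT = 74.3 - 15.7 = 58.6 C
dz = 1433 - 86 = 1347 m
gradient = dT/dz * 1000 = 58.6/1347 * 1000 = 43.5041 C/km

43.5041


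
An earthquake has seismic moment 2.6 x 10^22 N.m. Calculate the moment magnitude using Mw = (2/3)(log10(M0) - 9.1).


log10(M0) = log10(2.6 x 10^22) = 22.415
Mw = 2/3 * (22.415 - 9.1)
= 2/3 * 13.315
= 8.88

8.88


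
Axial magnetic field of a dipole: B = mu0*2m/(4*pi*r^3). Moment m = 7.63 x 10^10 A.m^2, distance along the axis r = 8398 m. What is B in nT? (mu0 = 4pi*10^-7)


m = 7.63 x 10^10 = 76300000000 A.m^2
2m = 152600000000 A.m^2
r^3 = 8398^3 = 592280740792
B = (4pi*10^-7) * 152600000000 / (4*pi * 592280740792) * 1e9
= 191762.815575 / 7442819296539.47 * 1e9
= 25.7648 nT

25.7648


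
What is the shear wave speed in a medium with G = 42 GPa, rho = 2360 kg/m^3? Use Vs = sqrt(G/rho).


Convert G to Pa: G = 42e9 Pa
Compute G/rho = 42e9 / 2360 = 17796610.1695
Vs = sqrt(17796610.1695) = 4218.6 m/s

4218.6


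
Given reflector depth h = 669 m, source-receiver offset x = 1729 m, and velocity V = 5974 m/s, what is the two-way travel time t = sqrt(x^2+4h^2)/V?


x^2 + 4h^2 = 1729^2 + 4*669^2 = 2989441 + 1790244 = 4779685
sqrt(4779685) = 2186.2491
t = 2186.2491 / 5974 = 0.366 s

0.366


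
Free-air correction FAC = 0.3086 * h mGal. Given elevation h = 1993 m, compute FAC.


FAC = 0.3086 * h
= 0.3086 * 1993
= 615.0398 mGal

615.0398


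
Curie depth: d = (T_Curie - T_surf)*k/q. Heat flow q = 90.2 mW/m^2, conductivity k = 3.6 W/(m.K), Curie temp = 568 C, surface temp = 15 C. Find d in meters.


T_Curie - T_surf = 568 - 15 = 553 C
Convert q to W/m^2: 90.2 mW/m^2 = 0.0902 W/m^2
d = 553 * 3.6 / 0.0902 = 22070.95 m

22070.95


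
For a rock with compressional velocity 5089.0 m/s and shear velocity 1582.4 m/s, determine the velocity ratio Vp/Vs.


Vp/Vs = 5089.0 / 1582.4
= 3.216

3.216


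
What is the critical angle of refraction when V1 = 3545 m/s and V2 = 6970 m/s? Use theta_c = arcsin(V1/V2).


V1/V2 = 3545/6970 = 0.508608
theta_c = arcsin(0.508608) = 30.5712 degrees

30.5712


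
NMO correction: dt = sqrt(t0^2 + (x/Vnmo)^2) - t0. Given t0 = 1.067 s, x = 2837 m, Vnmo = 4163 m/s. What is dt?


x/Vnmo = 2837/4163 = 0.68148
(x/Vnmo)^2 = 0.464415
t0^2 = 1.138489
sqrt(1.138489 + 0.464415) = 1.266058
dt = 1.266058 - 1.067 = 0.199058

0.199058


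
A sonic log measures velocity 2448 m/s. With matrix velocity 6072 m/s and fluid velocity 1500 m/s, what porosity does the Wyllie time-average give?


1/V - 1/Vm = 1/2448 - 1/6072 = 0.00024381
1/Vf - 1/Vm = 1/1500 - 1/6072 = 0.00050198
phi = 0.00024381 / 0.00050198 = 0.4857

0.4857


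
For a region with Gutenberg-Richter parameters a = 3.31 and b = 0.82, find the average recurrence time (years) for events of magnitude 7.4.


log10(N) = 3.31 - 0.82*7.4 = -2.758
N = 10^-2.758 = 0.001746
T = 1/N = 1/0.001746 = 572.796 years

572.796


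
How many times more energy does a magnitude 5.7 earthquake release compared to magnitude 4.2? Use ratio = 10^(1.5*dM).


M2 - M1 = 5.7 - 4.2 = 1.5
1.5 * 1.5 = 2.25
ratio = 10^2.25 = 177.83

177.83


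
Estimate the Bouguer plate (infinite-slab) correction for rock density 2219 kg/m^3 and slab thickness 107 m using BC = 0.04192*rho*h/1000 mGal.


BC = 0.04192 * rho * h / 1000
= 0.04192 * 2219 * 107 / 1000
= 9.9532 mGal

9.9532


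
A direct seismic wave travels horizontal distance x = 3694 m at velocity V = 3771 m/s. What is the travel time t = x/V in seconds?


t = x / V
= 3694 / 3771
= 0.9796 s

0.9796


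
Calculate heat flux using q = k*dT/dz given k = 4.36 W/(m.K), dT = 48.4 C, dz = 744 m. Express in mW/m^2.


q = k * dT / dz * 1000
= 4.36 * 48.4 / 744 * 1000
= 0.283634 * 1000
= 283.6344 mW/m^2

283.6344


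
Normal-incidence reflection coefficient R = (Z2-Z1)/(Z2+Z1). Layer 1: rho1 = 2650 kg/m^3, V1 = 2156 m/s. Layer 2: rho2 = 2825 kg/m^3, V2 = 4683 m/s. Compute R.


Z1 = 2650 * 2156 = 5713400
Z2 = 2825 * 4683 = 13229475
R = (13229475 - 5713400) / (13229475 + 5713400) = 7516075 / 18942875 = 0.3968

0.3968


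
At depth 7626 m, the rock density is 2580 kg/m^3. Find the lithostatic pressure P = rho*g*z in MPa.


P = rho * g * z / 1e6
= 2580 * 9.81 * 7626 / 1e6
= 193012534.8 / 1e6
= 193.0125 MPa

193.0125


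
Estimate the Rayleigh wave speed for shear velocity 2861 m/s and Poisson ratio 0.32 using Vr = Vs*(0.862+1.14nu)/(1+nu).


Numerator factor = 0.862 + 1.14*0.32 = 1.2268
Denominator = 1 + 0.32 = 1.32
Vr = 2861 * 1.2268 / 1.32 = 2659.0 m/s

2659.0


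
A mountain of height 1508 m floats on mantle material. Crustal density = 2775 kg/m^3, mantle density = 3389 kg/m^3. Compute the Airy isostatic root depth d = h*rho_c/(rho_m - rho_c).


rho_m - rho_c = 3389 - 2775 = 614
d = 1508 * 2775 / 614
= 4184700 / 614
= 6815.47 m

6815.47


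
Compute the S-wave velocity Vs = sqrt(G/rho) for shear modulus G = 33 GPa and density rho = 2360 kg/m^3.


Convert G to Pa: G = 33e9 Pa
Compute G/rho = 33e9 / 2360 = 13983050.8475
Vs = sqrt(13983050.8475) = 3739.39 m/s

3739.39


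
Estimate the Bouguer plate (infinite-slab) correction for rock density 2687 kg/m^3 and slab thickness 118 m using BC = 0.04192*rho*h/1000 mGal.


BC = 0.04192 * rho * h / 1000
= 0.04192 * 2687 * 118 / 1000
= 13.2914 mGal

13.2914


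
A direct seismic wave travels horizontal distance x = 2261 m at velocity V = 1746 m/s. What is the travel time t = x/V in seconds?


t = x / V
= 2261 / 1746
= 1.295 s

1.295


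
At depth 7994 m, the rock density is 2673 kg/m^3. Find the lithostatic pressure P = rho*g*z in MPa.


P = rho * g * z / 1e6
= 2673 * 9.81 * 7994 / 1e6
= 209619707.22 / 1e6
= 209.6197 MPa

209.6197


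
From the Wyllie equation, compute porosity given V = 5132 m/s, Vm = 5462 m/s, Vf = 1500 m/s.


1/V - 1/Vm = 1/5132 - 1/5462 = 1.177e-05
1/Vf - 1/Vm = 1/1500 - 1/5462 = 0.00048358
phi = 1.177e-05 / 0.00048358 = 0.0243

0.0243


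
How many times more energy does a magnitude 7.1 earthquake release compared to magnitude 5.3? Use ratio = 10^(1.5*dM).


M2 - M1 = 7.1 - 5.3 = 1.8
1.5 * 1.8 = 2.7
ratio = 10^2.7 = 501.19

501.19


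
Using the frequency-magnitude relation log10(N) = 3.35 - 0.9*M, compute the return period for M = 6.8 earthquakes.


log10(N) = 3.35 - 0.9*6.8 = -2.77
N = 10^-2.77 = 0.001698
T = 1/N = 1/0.001698 = 588.8437 years

588.8437


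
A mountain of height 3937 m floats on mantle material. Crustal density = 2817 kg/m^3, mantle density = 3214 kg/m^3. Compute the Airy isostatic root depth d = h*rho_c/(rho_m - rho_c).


rho_m - rho_c = 3214 - 2817 = 397
d = 3937 * 2817 / 397
= 11090529 / 397
= 27935.84 m

27935.84


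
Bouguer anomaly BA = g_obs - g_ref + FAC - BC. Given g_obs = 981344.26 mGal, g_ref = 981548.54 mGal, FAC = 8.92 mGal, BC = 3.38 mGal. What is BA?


BA = g_obs - g_ref + FAC - BC
= 981344.26 - 981548.54 + 8.92 - 3.38
= -198.74 mGal

-198.74


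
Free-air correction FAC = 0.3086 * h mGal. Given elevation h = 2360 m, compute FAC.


FAC = 0.3086 * h
= 0.3086 * 2360
= 728.296 mGal

728.296


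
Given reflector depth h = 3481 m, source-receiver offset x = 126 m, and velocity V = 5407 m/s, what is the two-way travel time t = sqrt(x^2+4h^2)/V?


x^2 + 4h^2 = 126^2 + 4*3481^2 = 15876 + 48469444 = 48485320
sqrt(48485320) = 6963.1401
t = 6963.1401 / 5407 = 1.2878 s

1.2878


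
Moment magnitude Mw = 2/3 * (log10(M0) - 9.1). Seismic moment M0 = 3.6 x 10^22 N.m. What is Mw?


log10(M0) = log10(3.6 x 10^22) = 22.5563
Mw = 2/3 * (22.5563 - 9.1)
= 2/3 * 13.4563
= 8.97

8.97


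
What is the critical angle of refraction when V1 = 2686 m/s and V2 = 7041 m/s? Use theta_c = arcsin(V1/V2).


V1/V2 = 2686/7041 = 0.38148
theta_c = arcsin(0.38148) = 22.4254 degrees

22.4254


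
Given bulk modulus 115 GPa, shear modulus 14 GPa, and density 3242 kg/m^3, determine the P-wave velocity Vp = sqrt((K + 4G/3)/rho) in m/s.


First compute the effective modulus:
K + 4G/3 = 115e9 + 4*14e9/3 = 133666666666.67 Pa
Then divide by density:
133666666666.67 / 3242 = 41229693.6048 Pa/(kg/m^3)
Take the square root:
Vp = sqrt(41229693.6048) = 6421.04 m/s

6421.04


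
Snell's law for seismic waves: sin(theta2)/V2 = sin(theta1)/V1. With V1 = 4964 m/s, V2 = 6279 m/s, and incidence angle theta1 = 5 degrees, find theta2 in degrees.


sin(theta1) = sin(5 deg) = 0.087156
sin(theta2) = V2/V1 * sin(theta1) = 6279/4964 * 0.087156 = 0.110244
theta2 = arcsin(0.110244) = 6.3294 degrees

6.3294


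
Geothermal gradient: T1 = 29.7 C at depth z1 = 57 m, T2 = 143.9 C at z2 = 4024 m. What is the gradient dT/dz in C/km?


dT = 143.9 - 29.7 = 114.2 C
dz = 4024 - 57 = 3967 m
gradient = dT/dz * 1000 = 114.2/3967 * 1000 = 28.7875 C/km

28.7875


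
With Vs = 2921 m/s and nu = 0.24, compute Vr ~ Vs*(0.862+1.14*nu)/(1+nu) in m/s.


Numerator factor = 0.862 + 1.14*0.24 = 1.1356
Denominator = 1 + 0.24 = 1.24
Vr = 2921 * 1.1356 / 1.24 = 2675.07 m/s

2675.07
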